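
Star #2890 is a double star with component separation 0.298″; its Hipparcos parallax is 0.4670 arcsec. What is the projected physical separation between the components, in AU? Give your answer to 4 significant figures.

d = 1/p = 1/0.4670″ = 2.1413 pc.
At distance d (pc), an angle of θ arcsec spans θ·d AU: s = 0.298 × 2.1413 = 0.63811 AU.

0.6381 AU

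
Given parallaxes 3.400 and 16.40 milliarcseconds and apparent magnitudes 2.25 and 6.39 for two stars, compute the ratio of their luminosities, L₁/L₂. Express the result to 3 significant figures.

d₁ = 1/p₁ = 1/0.003400″ = 294.12 pc; d₂ = 1/p₂ = 1/0.01640″ = 60.976 pc.
M₁ = m₁ − 5 log₁₀ d₁ + 5 = 2.25 − 12.3426 + 5 = -5.0926.
M₂ = 6.39 − 8.9258 + 5 = 2.4642.
L₁/L₂ = 10^(0.4(M₂ − M₁)) = 10^(0.4 × 7.5568) = 10^3.02272 = 1053.7.

L₁/L₂ = 1050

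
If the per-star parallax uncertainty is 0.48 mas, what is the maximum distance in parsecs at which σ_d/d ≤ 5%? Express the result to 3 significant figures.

σ_d/d = σ_p/p, so the condition is σ_p/p ≤ 0.05, i.e. p ≥ σ_p/0.05.
p_min = 0.48/0.05 = 9.6 mas = 0.0096 arcsec.
d_max = 1/p_min = 1/0.0096 = 104.17 pc.

104 pc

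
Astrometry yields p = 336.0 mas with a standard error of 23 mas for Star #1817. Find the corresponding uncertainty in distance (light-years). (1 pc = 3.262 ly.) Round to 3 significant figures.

d = 1/p, so σ_d = σ_p / p².
σ_d = 0.0230 / (0.3360)² = 0.0230 / 0.1129 = 0.20372 pc = 0.20372 × 3.262 ly = 0.66453 ly.

0.665 ly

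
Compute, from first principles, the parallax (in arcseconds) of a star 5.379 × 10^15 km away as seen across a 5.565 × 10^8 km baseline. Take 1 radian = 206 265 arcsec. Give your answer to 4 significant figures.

θ ≈ B/d = (5.565 × 10^8) / (5.379 × 10^15) = 1.0346 × 10^-7 rad.
In arcseconds: 1.0346 × 10^-7 × 206265 = 0.02134″.

0.02134 arcsec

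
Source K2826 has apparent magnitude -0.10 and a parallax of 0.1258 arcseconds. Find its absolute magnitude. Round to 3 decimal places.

M = 0.398

d = 1/p = 1/0.1258″ = 7.9491 pc.
m − M = 5 log₁₀(7.9491) − 5 = 4.5016 − 5 = -0.4984.
M = m − (m − M) = -0.10 − (-0.4984) = 0.398.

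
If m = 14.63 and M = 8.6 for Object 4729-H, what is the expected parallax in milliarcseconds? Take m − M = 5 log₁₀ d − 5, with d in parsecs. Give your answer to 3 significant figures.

m − M = 14.63 − 8.6 = 6.03.
d = 10^((m−M)/5 + 1) = 10^2.206 = 160.69 pc.
p = 1/d = 1/160.69 = 0.0062232 arcsec = 6.2232 mas.

6.22 mas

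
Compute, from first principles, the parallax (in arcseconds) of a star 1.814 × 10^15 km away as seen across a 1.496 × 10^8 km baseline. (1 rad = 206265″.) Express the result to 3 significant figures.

θ ≈ B/d = (1.496 × 10^8) / (1.814 × 10^15) = 8.2470 × 10^-8 rad.
In arcseconds: 8.2470 × 10^-8 × 206265 = 0.017011″.

0.0170 arcsec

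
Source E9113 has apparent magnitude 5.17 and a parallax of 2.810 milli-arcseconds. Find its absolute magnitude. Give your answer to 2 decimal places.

M = -2.59

d = 1/p = 1/0.002810″ = 355.87 pc.
m − M = 5 log₁₀(355.87) − 5 = 12.7565 − 5 = 7.7565.
M = m − (m − M) = 5.17 − 7.7565 = -2.59.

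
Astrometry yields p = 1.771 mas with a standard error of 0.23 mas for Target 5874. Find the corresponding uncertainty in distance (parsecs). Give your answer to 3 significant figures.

73.3 pc

d = 1/p, so σ_d = σ_p / p².
σ_d = 0.000230 / (0.001771)² = 0.000230 / 0.0000031364 = 73.332 pc.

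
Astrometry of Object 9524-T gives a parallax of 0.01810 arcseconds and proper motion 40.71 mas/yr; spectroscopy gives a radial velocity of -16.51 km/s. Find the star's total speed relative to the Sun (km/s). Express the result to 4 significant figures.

d = 1/p = 1/0.01810″ = 55.249 pc.
μ = 40.71 mas/yr = 0.04071 ″/yr.
v_t = 4.740 μ d = 4.740 × 0.04071 × 55.249 = 10.661 km/s.
v = √(v_r² + v_t²) = √((-16.51)² + 10.661²) = √386.237 = 19.653 km/s.

19.65 km/s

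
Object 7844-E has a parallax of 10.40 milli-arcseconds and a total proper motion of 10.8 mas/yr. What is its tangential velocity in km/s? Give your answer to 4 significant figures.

4.922 km/s

d = 1/p = 1/0.01040″ = 96.154 pc.
μ = 10.8 mas/yr = 0.0108 ″/yr.
v_t = 4.74 × μ × d = 4.74 × 0.0108 × 96.154 = 4.9223 km/s.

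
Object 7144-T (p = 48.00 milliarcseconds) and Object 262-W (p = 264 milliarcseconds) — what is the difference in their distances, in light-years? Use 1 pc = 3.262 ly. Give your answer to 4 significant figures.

55.60 ly

d_A = 1/0.04800″ = 20.833 pc; d_B = 1/0.2640″ = 3.7879 pc.
|d_B − d_A| = |3.7879 − 20.833| = 17.045 pc = 17.045 × 3.262 ly = 55.601 ly.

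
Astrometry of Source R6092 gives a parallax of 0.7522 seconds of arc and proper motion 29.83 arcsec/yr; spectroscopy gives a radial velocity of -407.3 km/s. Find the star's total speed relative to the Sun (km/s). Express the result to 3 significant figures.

449 km/s

d = 1/p = 1/0.7522″ = 1.3294 pc.
v_t = 4.740 μ d = 4.740 × 29.83 × 1.3294 = 187.97 km/s.
v = √(v_r² + v_t²) = √((-407.3)² + 187.97²) = √201226 = 448.58 km/s.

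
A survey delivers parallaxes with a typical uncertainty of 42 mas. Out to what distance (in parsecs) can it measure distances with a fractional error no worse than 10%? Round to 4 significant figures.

σ_d/d = σ_p/p, so the condition is σ_p/p ≤ 0.10, i.e. p ≥ σ_p/0.10.
p_min = 42/0.10 = 420 mas = 0.42 arcsec.
d_max = 1/p_min = 1/0.42 = 2.381 pc.

2.381 pc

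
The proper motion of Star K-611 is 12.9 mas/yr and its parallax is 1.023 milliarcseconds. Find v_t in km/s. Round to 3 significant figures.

59.8 km/s

d = 1/p = 1/0.001023″ = 977.52 pc.
μ = 12.9 mas/yr = 0.0129 ″/yr.
v_t = 4.74 × μ × d = 4.74 × 0.0129 × 977.52 = 59.771 km/s.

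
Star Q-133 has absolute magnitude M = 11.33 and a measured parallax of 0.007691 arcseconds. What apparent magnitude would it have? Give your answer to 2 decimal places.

d = 1/p = 1/0.007691″ = 130.02 pc.
m − M = 5 log₁₀ d − 5 = 5 log₁₀(130.02) − 5 = 10.5701 − 5 = 5.5701.
m = M + (m − M) = 11.33 + 5.5701 = 16.90.

m = 16.90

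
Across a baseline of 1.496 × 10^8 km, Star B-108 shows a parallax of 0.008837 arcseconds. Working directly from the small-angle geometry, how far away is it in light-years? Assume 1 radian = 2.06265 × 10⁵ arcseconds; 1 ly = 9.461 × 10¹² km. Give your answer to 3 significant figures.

369 ly

θ = 0.008837″ = 0.008837/206265 = 4.2843 × 10^-8 rad.
d = B/θ = (1.496 × 10^8) / (4.2843 × 10^-8) = 3.4918 × 10^15 km = (3.4918 × 10^15) / (9.461 × 10^12) ly = 369.07 ly.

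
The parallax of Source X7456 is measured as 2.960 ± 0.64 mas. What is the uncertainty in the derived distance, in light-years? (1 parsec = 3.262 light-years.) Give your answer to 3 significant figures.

238 ly

d = 1/p, so σ_d = σ_p / p².
σ_d = 0.000640 / (0.002960)² = 0.000640 / 0.0000087616 = 73.046 pc = 73.046 × 3.262 ly = 238.28 ly.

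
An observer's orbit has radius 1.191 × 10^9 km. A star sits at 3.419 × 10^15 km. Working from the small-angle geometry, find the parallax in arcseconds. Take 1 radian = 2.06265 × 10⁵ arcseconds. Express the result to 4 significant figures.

θ ≈ B/d = (1.191 × 10^9) / (3.419 × 10^15) = 3.4835 × 10^-7 rad.
In arcseconds: 3.4835 × 10^-7 × 206265 = 0.071852″.

0.07185 arcsec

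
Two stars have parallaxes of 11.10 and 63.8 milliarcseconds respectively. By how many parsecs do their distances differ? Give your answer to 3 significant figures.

74.4 pc

d_A = 1/0.01110″ = 90.09 pc; d_B = 1/0.06380″ = 15.674 pc.
|d_B − d_A| = |15.674 − 90.09| = 74.416 pc.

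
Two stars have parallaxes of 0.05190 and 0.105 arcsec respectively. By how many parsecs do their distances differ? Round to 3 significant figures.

9.74 pc

d_A = 1/0.05190″ = 19.268 pc; d_B = 1/0.1050″ = 9.5238 pc.
|d_B − d_A| = |9.5238 − 19.268| = 9.7442 pc.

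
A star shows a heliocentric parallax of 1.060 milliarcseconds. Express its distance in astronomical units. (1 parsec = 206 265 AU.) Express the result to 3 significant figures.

p = 1.060 milliarcseconds = 0.001060 arcsec.
d = 1/p = 1/0.001060 = 943.4 pc.
In AU: 943.4 × 206265 = 1.9459 × 10^8 AU.

1.95 × 10^8 AU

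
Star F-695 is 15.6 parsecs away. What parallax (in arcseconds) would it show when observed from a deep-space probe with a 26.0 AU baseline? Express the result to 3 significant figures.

p (arcsec) = B (AU) / d (pc).
p = 26.0 / 15.6 = 1.6667 arcsec.

1.67 arcsec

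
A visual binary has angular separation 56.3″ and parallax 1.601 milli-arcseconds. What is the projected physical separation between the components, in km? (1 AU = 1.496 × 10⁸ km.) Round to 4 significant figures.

5.261 × 10^12 km

d = 1/p = 1/0.001601″ = 624.61 pc.
At distance d (pc), an angle of θ arcsec spans θ·d AU: s = 56.3 × 624.61 = 35166 AU.
= 35166 × 1.496 × 10⁸ km = 5.2608 × 10^12 km.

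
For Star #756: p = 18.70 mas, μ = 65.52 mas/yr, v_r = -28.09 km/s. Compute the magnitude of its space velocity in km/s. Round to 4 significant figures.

32.63 km/s

d = 1/p = 1/0.01870″ = 53.476 pc.
μ = 65.52 mas/yr = 0.06552 ″/yr.
v_t = 4.740 μ d = 4.740 × 0.06552 × 53.476 = 16.608 km/s.
v = √(v_r² + v_t²) = √((-28.09)² + 16.608²) = √1064.87 = 32.632 km/s.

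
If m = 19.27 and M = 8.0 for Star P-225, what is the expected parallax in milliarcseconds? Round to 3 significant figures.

m − M = 19.27 − 8.0 = 11.27.
d = 10^((m−M)/5 + 1) = 10^3.254 = 1794.7 pc.
p = 1/d = 1/1794.7 = 0.0005572 arcsec = 0.5572 mas.

0.557 mas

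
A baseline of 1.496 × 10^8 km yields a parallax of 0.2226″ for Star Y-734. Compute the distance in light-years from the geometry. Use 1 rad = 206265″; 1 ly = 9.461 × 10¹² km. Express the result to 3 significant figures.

14.7 ly

θ = 0.2226″ = 0.2226/206265 = 1.0792 × 10^-6 rad.
d = B/θ = (1.496 × 10^8) / (1.0792 × 10^-6) = 1.3862 × 10^14 km = (1.3862 × 10^14) / (9.461 × 10^12) ly = 14.652 ly.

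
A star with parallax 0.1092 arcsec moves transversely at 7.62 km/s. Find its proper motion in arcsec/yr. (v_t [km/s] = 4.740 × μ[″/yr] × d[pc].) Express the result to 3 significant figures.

d = 1/p = 1/0.1092″ = 9.1575 pc.
μ = v_t / (4.74 d) = 7.62 / (4.74 × 9.1575) = 7.62 / 43.407 = 0.17555 ″/yr.

0.176 arcsec/yr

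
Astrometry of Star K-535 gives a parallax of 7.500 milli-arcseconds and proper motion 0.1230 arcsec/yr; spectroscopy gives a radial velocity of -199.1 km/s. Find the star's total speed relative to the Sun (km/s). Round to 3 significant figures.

d = 1/p = 1/0.007500″ = 133.33 pc.
v_t = 4.740 μ d = 4.740 × 0.1230 × 133.33 = 77.734 km/s.
v = √(v_r² + v_t²) = √((-199.1)² + 77.734²) = √45683.4 = 213.74 km/s.

214 km/s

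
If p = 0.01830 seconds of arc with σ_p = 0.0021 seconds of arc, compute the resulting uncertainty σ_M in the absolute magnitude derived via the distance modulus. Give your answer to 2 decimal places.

M = m − 5 log₁₀ d + 5 = m + 5 log₁₀ p + 5, so ∂M/∂p = 5/(p ln 10).
σ_M = (5/ln 10) · (σ_p/p) = 2.1715 × 0.0021/0.01830 = 2.1715 × 0.11475 = 0.24918.

σ_M = 0.25 mag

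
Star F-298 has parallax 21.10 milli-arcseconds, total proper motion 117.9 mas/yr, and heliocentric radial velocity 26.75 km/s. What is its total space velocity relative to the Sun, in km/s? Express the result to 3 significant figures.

d = 1/p = 1/0.02110″ = 47.393 pc.
μ = 117.9 mas/yr = 0.1179 ″/yr.
v_t = 4.740 μ d = 4.740 × 0.1179 × 47.393 = 26.485 km/s.
v = √(v_r² + v_t²) = √(26.75² + 26.485²) = √1417.02 = 37.643 km/s.

37.6 km/s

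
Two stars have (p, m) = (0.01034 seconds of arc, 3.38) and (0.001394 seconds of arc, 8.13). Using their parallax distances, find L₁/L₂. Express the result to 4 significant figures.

d₁ = 1/p₁ = 1/0.01034″ = 96.712 pc; d₂ = 1/p₂ = 1/0.001394″ = 717.36 pc.
M₁ = m₁ − 5 log₁₀ d₁ + 5 = 3.38 − 9.9274 + 5 = -1.5474.
M₂ = 8.13 − 14.2787 + 5 = -1.1487.
L₁/L₂ = 10^(0.4(M₂ − M₁)) = 10^(0.4 × 0.3987) = 10^0.15948 = 1.4437.

L₁/L₂ = 1.444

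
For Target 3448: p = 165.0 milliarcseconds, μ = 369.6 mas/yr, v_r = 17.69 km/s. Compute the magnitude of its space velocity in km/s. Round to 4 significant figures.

20.63 km/s

d = 1/p = 1/0.1650″ = 6.0606 pc.
μ = 369.6 mas/yr = 0.3696 ″/yr.
v_t = 4.740 μ d = 4.740 × 0.3696 × 6.0606 = 10.618 km/s.
v = √(v_r² + v_t²) = √(17.69² + 10.618²) = √425.678 = 20.632 km/s.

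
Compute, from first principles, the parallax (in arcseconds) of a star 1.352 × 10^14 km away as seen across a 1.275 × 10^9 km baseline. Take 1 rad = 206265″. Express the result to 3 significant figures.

1.95 arcsec

θ ≈ B/d = (1.275 × 10^9) / (1.352 × 10^14) = 9.4305 × 10^-6 rad.
In arcseconds: 9.4305 × 10^-6 × 206265 = 1.9452″.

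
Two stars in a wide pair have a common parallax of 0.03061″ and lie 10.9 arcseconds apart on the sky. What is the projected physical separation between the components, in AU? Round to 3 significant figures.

d = 1/p = 1/0.03061″ = 32.669 pc.
At distance d (pc), an angle of θ arcsec spans θ·d AU: s = 10.9 × 32.669 = 356.09 AU.

356 AU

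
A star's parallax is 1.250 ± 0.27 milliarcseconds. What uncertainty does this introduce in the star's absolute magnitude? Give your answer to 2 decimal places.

M = m − 5 log₁₀ d + 5 = m + 5 log₁₀ p + 5, so ∂M/∂p = 5/(p ln 10).
σ_M = (5/ln 10) · (σ_p/p) = 2.1715 × 0.27/1.250 = 2.1715 × 0.216 = 0.46904.

σ_M = 0.47 mag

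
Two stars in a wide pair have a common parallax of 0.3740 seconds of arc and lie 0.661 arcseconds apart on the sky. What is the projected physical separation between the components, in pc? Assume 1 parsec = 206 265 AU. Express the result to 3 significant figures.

8.57 × 10^-6 pc

d = 1/p = 1/0.3740″ = 2.6738 pc.
At distance d (pc), an angle of θ arcsec spans θ·d AU: s = 0.661 × 2.6738 = 1.7674 AU.
= 1.7674 / 206265 = 8.5686 × 10^-6 pc.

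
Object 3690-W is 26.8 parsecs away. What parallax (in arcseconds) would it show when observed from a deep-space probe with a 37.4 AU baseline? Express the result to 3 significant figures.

1.40 arcsec

p (arcsec) = B (AU) / d (pc).
p = 37.4 / 26.8 = 1.3955 arcsec.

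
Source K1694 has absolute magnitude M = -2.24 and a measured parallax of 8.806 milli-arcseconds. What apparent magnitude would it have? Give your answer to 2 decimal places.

m = 3.04

d = 1/p = 1/0.008806″ = 113.56 pc.
m − M = 5 log₁₀ d − 5 = 5 log₁₀(113.56) − 5 = 10.2761 − 5 = 5.2761.
m = M + (m − M) = -2.24 + 5.2761 = 3.04.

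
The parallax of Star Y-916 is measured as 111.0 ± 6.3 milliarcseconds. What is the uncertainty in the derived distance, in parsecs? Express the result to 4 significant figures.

d = 1/p, so σ_d = σ_p / p².
σ_d = 0.00630 / (0.1110)² = 0.00630 / 0.012321 = 0.51132 pc.

0.5113 pc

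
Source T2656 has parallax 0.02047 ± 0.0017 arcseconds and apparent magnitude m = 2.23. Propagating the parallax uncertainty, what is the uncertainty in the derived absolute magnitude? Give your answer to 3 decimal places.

M = m − 5 log₁₀ d + 5 = m + 5 log₁₀ p + 5, so ∂M/∂p = 5/(p ln 10).
σ_M = (5/ln 10) · (σ_p/p) = 2.1715 × 0.0017/0.02047 = 2.1715 × 0.083048 = 0.18034.

σ_M = 0.180 mag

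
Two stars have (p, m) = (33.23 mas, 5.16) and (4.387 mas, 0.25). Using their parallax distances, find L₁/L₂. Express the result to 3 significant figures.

d₁ = 1/p₁ = 1/0.03323″ = 30.093 pc; d₂ = 1/p₂ = 1/0.004387″ = 227.95 pc.
M₁ = m₁ − 5 log₁₀ d₁ + 5 = 5.16 − 7.3923 + 5 = 2.7677.
M₂ = 0.25 − 11.7892 + 5 = -6.5392.
L₁/L₂ = 10^(0.4(M₂ − M₁)) = 10^(0.4 × (-9.3069)) = 10^(-3.72276) = 0.00018934.

L₁/L₂ = 0.000189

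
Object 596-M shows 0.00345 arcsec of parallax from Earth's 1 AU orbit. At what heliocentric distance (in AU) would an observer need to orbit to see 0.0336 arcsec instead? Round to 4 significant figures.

9.739 AU

Parallax scales linearly with baseline: p ∝ B, so B = p_target / p_Earth × 1 AU.
B = 0.0336 / 0.00345 = 9.7391 AU.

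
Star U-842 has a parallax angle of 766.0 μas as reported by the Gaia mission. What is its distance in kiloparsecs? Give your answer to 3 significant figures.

1.31 kpc

p = 766.0 μas = 0.0007660 arcsec.
d = 1/p = 1/0.0007660 = 1305.5 pc.
= 1.3055 kpc.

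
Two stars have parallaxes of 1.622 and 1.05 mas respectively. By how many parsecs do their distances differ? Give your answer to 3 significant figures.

d_A = 1/0.001622″ = 616.52 pc; d_B = 1/0.001050″ = 952.38 pc.
|d_B − d_A| = |952.38 − 616.52| = 335.86 pc.

336 pc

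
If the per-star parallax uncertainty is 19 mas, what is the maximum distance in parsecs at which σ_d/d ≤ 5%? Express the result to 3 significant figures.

2.63 pc

σ_d/d = σ_p/p, so the condition is σ_p/p ≤ 0.05, i.e. p ≥ σ_p/0.05.
p_min = 19/0.05 = 380 mas = 0.38 arcsec.
d_max = 1/p_min = 1/0.38 = 2.6316 pc.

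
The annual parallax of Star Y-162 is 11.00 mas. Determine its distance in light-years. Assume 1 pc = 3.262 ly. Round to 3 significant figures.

p = 11.00 mas = 0.01100 arcsec.
d = 1/p = 1/0.01100 = 90.909 pc.
In light-years: 90.909 × 3.262 = 296.55 ly.

297 light years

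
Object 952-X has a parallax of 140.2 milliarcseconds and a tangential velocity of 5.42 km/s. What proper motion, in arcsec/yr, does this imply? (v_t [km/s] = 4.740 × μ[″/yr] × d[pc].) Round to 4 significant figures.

d = 1/p = 1/0.1402″ = 7.1327 pc.
μ = v_t / (4.74 d) = 5.42 / (4.74 × 7.1327) = 5.42 / 33.809 = 0.16031 ″/yr.

0.1603 arcsec/yr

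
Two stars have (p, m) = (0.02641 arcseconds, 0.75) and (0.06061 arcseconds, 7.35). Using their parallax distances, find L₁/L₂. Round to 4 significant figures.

L₁/L₂ = 2299

d₁ = 1/p₁ = 1/0.02641″ = 37.864 pc; d₂ = 1/p₂ = 1/0.06061″ = 16.499 pc.
M₁ = m₁ − 5 log₁₀ d₁ + 5 = 0.75 − 7.8911 + 5 = -2.1411.
M₂ = 7.35 − 6.0873 + 5 = 6.2627.
L₁/L₂ = 10^(0.4(M₂ − M₁)) = 10^(0.4 × 8.4038) = 10^3.36152 = 2298.9.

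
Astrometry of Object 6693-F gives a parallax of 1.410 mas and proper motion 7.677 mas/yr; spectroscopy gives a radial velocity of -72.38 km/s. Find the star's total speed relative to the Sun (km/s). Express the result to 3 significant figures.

76.8 km/s

d = 1/p = 1/0.001410″ = 709.22 pc.
μ = 7.677 mas/yr = 0.007677 ″/yr.
v_t = 4.740 μ d = 4.740 × 0.007677 × 709.22 = 25.808 km/s.
v = √(v_r² + v_t²) = √((-72.38)² + 25.808²) = √5904.92 = 76.843 km/s.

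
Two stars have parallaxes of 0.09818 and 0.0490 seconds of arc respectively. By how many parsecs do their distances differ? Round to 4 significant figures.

d_A = 1/0.09818″ = 10.185 pc; d_B = 1/0.04900″ = 20.408 pc.
|d_B − d_A| = |20.408 − 10.185| = 10.223 pc.

10.22 pc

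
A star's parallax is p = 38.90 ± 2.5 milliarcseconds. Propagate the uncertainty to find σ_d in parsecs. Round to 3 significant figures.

d = 1/p, so σ_d = σ_p / p².
σ_d = 0.00250 / (0.03890)² = 0.00250 / 0.0015132 = 1.6521 pc.

1.65 pc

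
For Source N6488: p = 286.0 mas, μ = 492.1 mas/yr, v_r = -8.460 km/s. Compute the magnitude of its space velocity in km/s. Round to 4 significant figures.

11.75 km/s

d = 1/p = 1/0.2860″ = 3.4965 pc.
μ = 492.1 mas/yr = 0.4921 ″/yr.
v_t = 4.740 μ d = 4.740 × 0.4921 × 3.4965 = 8.1558 km/s.
v = √(v_r² + v_t²) = √((-8.460)² + 8.1558²) = √138.089 = 11.751 km/s.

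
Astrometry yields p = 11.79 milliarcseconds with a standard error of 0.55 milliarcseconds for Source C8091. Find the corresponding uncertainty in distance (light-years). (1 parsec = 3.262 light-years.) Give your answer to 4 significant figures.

12.91 ly

d = 1/p, so σ_d = σ_p / p².
σ_d = 0.000550 / (0.01179)² = 0.000550 / 0.000139 = 3.9568 pc = 3.9568 × 3.262 ly = 12.907 ly.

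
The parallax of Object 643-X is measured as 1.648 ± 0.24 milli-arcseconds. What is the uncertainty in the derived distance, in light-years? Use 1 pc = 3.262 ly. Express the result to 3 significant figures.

288 ly

d = 1/p, so σ_d = σ_p / p².
σ_d = 0.000240 / (0.001648)² = 0.000240 / 0.0000027159 = 88.368 pc = 88.368 × 3.262 ly = 288.26 ly.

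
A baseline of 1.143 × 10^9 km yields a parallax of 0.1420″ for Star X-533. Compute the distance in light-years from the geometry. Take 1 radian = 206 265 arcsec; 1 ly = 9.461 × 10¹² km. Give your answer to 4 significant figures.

θ = 0.1420″ = 0.1420/206265 = 6.8843 × 10^-7 rad.
d = B/θ = (1.143 × 10^9) / (6.8843 × 10^-7) = 1.6603 × 10^15 km = (1.6603 × 10^15) / (9.461 × 10^12) ly = 175.49 ly.

175.5 ly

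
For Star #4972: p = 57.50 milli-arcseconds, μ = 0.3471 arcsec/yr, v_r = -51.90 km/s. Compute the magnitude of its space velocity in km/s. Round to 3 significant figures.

59.3 km/s

d = 1/p = 1/0.05750″ = 17.391 pc.
v_t = 4.740 μ d = 4.740 × 0.3471 × 17.391 = 28.613 km/s.
v = √(v_r² + v_t²) = √((-51.90)² + 28.613²) = √3512.31 = 59.265 km/s.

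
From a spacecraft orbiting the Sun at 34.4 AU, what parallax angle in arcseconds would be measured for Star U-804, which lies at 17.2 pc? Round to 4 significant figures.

2.000 arcsec

p (arcsec) = B (AU) / d (pc).
p = 34.4 / 17.2 = 2 arcsec.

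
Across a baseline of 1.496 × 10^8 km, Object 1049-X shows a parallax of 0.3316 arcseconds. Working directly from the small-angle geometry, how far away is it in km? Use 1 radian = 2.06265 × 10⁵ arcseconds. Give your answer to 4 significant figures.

9.306 × 10^13 km

θ = 0.3316″ = 0.3316/206265 = 1.6076 × 10^-6 rad.
d = B/θ = (1.496 × 10^8) / (1.6076 × 10^-6) = 9.3058 × 10^13 km.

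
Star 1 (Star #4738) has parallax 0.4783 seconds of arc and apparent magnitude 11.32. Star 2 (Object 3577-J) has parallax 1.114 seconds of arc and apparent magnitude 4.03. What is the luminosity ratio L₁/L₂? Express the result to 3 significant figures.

L₁/L₂ = 0.00658

d₁ = 1/p₁ = 1/0.4783″ = 2.0907 pc; d₂ = 1/p₂ = 1/1.114″ = 0.89767 pc.
M₁ = m₁ − 5 log₁₀ d₁ + 5 = 11.32 − 1.6015 + 5 = 14.7185.
M₂ = 4.03 − (-0.2344) + 5 = 9.2644.
L₁/L₂ = 10^(0.4(M₂ − M₁)) = 10^(0.4 × (-5.4541)) = 10^(-2.18164) = 0.006582.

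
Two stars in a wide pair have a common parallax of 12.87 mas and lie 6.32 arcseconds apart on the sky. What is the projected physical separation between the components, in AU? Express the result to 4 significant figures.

d = 1/p = 1/0.01287″ = 77.7 pc.
At distance d (pc), an angle of θ arcsec spans θ·d AU: s = 6.32 × 77.7 = 491.06 AU.

491.1 AU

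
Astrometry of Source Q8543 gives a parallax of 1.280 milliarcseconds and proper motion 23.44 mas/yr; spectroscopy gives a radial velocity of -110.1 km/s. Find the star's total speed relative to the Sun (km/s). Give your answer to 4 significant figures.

d = 1/p = 1/0.001280″ = 781.25 pc.
μ = 23.44 mas/yr = 0.02344 ″/yr.
v_t = 4.740 μ d = 4.740 × 0.02344 × 781.25 = 86.801 km/s.
v = √(v_r² + v_t²) = √((-110.1)² + 86.801²) = √19656.4 = 140.2 km/s.

140.2 km/s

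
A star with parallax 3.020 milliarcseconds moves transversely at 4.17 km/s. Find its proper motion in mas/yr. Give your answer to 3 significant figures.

d = 1/p = 1/0.003020″ = 331.13 pc.
μ = v_t / (4.74 d) = 4.17 / (4.74 × 331.13) = 4.17 / 1569.6 = 0.0026567 ″/yr = 2.6567 mas/yr.

2.66 mas/yr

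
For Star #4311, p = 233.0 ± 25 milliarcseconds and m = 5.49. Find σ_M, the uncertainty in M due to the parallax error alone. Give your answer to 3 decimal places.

M = m − 5 log₁₀ d + 5 = m + 5 log₁₀ p + 5, so ∂M/∂p = 5/(p ln 10).
σ_M = (5/ln 10) · (σ_p/p) = 2.1715 × 25/233.0 = 2.1715 × 0.1073 = 0.233.

σ_M = 0.233 mag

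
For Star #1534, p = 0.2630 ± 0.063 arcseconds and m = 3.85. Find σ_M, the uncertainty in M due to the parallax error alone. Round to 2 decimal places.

M = m − 5 log₁₀ d + 5 = m + 5 log₁₀ p + 5, so ∂M/∂p = 5/(p ln 10).
σ_M = (5/ln 10) · (σ_p/p) = 2.1715 × 0.063/0.2630 = 2.1715 × 0.23954 = 0.52016.

σ_M = 0.52 mag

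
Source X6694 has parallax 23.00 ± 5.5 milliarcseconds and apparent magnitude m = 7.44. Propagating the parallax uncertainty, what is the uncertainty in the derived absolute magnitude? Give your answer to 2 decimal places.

σ_M = 0.52 mag

M = m − 5 log₁₀ d + 5 = m + 5 log₁₀ p + 5, so ∂M/∂p = 5/(p ln 10).
σ_M = (5/ln 10) · (σ_p/p) = 2.1715 × 5.5/23.00 = 2.1715 × 0.23913 = 0.51927.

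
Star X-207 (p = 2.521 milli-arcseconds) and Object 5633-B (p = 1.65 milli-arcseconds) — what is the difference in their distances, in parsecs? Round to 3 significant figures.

d_A = 1/0.002521″ = 396.67 pc; d_B = 1/0.001650″ = 606.06 pc.
|d_B − d_A| = |606.06 − 396.67| = 209.39 pc.

209 pc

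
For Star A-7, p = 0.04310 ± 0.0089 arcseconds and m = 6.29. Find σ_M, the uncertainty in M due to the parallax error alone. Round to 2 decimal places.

σ_M = 0.45 mag

M = m − 5 log₁₀ d + 5 = m + 5 log₁₀ p + 5, so ∂M/∂p = 5/(p ln 10).
σ_M = (5/ln 10) · (σ_p/p) = 2.1715 × 0.0089/0.04310 = 2.1715 × 0.2065 = 0.44841.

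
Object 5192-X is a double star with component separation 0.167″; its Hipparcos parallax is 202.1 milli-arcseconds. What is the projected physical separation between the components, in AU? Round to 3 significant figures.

0.826 AU

d = 1/p = 1/0.2021″ = 4.948 pc.
At distance d (pc), an angle of θ arcsec spans θ·d AU: s = 0.167 × 4.948 = 0.82632 AU.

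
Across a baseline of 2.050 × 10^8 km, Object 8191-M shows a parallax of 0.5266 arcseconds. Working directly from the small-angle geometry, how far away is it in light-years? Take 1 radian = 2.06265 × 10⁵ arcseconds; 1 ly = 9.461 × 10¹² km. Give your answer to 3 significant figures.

8.49 ly

θ = 0.5266″ = 0.5266/206265 = 2.5530 × 10^-6 rad.
d = B/θ = (2.050 × 10^8) / (2.5530 × 10^-6) = 8.0298 × 10^13 km = (8.0298 × 10^13) / (9.461 × 10^12) ly = 8.4873 ly.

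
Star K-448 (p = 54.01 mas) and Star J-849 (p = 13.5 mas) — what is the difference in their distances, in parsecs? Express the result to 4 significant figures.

d_A = 1/0.05401″ = 18.515 pc; d_B = 1/0.01350″ = 74.074 pc.
|d_B − d_A| = |74.074 − 18.515| = 55.559 pc.

55.56 pc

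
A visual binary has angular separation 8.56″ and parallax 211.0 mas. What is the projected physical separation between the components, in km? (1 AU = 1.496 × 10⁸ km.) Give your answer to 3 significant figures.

6.07 × 10^9 km

d = 1/p = 1/0.2110″ = 4.7393 pc.
At distance d (pc), an angle of θ arcsec spans θ·d AU: s = 8.56 × 4.7393 = 40.568 AU.
= 40.568 × 1.496 × 10⁸ km = 6.0690 × 10^9 km.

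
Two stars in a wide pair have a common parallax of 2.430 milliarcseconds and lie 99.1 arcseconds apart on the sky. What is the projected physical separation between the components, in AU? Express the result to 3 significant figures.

d = 1/p = 1/0.002430″ = 411.52 pc.
At distance d (pc), an angle of θ arcsec spans θ·d AU: s = 99.1 × 411.52 = 40782 AU.

40800 AU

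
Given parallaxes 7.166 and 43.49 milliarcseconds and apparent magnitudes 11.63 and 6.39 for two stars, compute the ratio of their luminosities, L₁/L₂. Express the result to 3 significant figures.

L₁/L₂ = 0.295

d₁ = 1/p₁ = 1/0.007166″ = 139.55 pc; d₂ = 1/p₂ = 1/0.04349″ = 22.994 pc.
M₁ = m₁ − 5 log₁₀ d₁ + 5 = 11.63 − 10.7236 + 5 = 5.9064.
M₂ = 6.39 − 6.8081 + 5 = 4.5819.
L₁/L₂ = 10^(0.4(M₂ − M₁)) = 10^(0.4 × (-1.3245)) = 10^(-0.52980) = 0.29526.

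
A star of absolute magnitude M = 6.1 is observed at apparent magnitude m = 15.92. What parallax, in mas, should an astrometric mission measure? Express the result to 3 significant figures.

1.09 mas

m − M = 15.92 − 6.1 = 9.82.
d = 10^((m−M)/5 + 1) = 10^2.964 = 920.45 pc.
p = 1/d = 1/920.45 = 0.0010864 arcsec = 1.0864 mas.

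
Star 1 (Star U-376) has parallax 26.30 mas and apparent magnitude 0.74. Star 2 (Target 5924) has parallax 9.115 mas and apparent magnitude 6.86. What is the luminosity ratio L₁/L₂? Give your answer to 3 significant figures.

L₁/L₂ = 33.7

d₁ = 1/p₁ = 1/0.02630″ = 38.023 pc; d₂ = 1/p₂ = 1/0.009115″ = 109.71 pc.
M₁ = m₁ − 5 log₁₀ d₁ + 5 = 0.74 − 7.9002 + 5 = -2.1602.
M₂ = 6.86 − 10.2012 + 5 = 1.6588.
L₁/L₂ = 10^(0.4(M₂ − M₁)) = 10^(0.4 × 3.8190) = 10^1.52760 = 33.698.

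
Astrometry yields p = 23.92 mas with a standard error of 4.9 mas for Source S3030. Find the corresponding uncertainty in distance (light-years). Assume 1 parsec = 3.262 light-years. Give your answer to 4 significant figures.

27.94 ly

d = 1/p, so σ_d = σ_p / p².
σ_d = 0.00490 / (0.02392)² = 0.00490 / 0.00057217 = 8.5639 pc = 8.5639 × 3.262 ly = 27.935 ly.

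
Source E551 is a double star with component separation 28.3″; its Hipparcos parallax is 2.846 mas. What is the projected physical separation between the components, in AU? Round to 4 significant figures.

d = 1/p = 1/0.002846″ = 351.37 pc.
At distance d (pc), an angle of θ arcsec spans θ·d AU: s = 28.3 × 351.37 = 9943.8 AU.

9944 AU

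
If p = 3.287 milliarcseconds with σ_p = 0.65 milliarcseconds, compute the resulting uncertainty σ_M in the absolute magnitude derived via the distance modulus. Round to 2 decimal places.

M = m − 5 log₁₀ d + 5 = m + 5 log₁₀ p + 5, so ∂M/∂p = 5/(p ln 10).
σ_M = (5/ln 10) · (σ_p/p) = 2.1715 × 0.65/3.287 = 2.1715 × 0.19775 = 0.42941.

σ_M = 0.43 mag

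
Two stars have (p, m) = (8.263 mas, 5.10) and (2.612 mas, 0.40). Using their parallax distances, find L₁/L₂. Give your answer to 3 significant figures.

d₁ = 1/p₁ = 1/0.008263″ = 121.02 pc; d₂ = 1/p₂ = 1/0.002612″ = 382.85 pc.
M₁ = m₁ − 5 log₁₀ d₁ + 5 = 5.10 − 10.4143 + 5 = -0.3143.
M₂ = 0.40 − 12.9151 + 5 = -7.5151.
L₁/L₂ = 10^(0.4(M₂ − M₁)) = 10^(0.4 × (-7.2008)) = 10^(-2.88032) = 0.0013173.

L₁/L₂ = 0.00132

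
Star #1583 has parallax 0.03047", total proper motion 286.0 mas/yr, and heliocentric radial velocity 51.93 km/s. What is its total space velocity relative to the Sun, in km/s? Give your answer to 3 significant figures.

d = 1/p = 1/0.03047″ = 32.819 pc.
μ = 286.0 mas/yr = 0.2860 ″/yr.
v_t = 4.740 μ d = 4.740 × 0.2860 × 32.819 = 44.491 km/s.
v = √(v_r² + v_t²) = √(51.93² + 44.491²) = √4676.17 = 68.383 km/s.

68.4 km/s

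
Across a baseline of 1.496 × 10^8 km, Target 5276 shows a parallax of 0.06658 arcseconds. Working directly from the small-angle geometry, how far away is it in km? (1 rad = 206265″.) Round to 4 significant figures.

θ = 0.06658″ = 0.06658/206265 = 3.2279 × 10^-7 rad.
d = B/θ = (1.496 × 10^8) / (3.2279 × 10^-7) = 4.6346 × 10^14 km.

4.635 × 10^14 km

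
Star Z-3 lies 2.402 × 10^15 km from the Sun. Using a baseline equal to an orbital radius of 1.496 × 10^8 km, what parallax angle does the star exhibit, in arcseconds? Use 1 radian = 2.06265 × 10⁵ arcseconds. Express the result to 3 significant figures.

θ ≈ B/d = (1.496 × 10^8) / (2.402 × 10^15) = 6.2281 × 10^-8 rad.
In arcseconds: 6.2281 × 10^-8 × 206265 = 0.012846″.

0.0128 arcsec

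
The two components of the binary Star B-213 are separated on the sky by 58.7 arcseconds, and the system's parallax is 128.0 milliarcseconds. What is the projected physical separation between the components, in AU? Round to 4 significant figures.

458.6 AU

d = 1/p = 1/0.1280″ = 7.8125 pc.
At distance d (pc), an angle of θ arcsec spans θ·d AU: s = 58.7 × 7.8125 = 458.59 AU.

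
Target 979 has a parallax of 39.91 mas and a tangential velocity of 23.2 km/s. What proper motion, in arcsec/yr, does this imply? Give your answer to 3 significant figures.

0.195 arcsec/yr

d = 1/p = 1/0.03991″ = 25.056 pc.
μ = v_t / (4.74 d) = 23.2 / (4.74 × 25.056) = 23.2 / 118.77 = 0.19534 ″/yr.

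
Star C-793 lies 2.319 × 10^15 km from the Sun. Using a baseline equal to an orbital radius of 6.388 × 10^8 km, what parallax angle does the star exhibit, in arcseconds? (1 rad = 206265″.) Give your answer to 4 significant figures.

θ ≈ B/d = (6.388 × 10^8) / (2.319 × 10^15) = 2.7546 × 10^-7 rad.
In arcseconds: 2.7546 × 10^-7 × 206265 = 0.056818″.

0.05682 arcsec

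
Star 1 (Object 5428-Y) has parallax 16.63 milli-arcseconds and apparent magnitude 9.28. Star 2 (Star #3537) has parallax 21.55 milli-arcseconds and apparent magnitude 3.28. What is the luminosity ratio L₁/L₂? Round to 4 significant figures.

L₁/L₂ = 0.006685

d₁ = 1/p₁ = 1/0.01663″ = 60.132 pc; d₂ = 1/p₂ = 1/0.02155″ = 46.404 pc.
M₁ = m₁ − 5 log₁₀ d₁ + 5 = 9.28 − 8.8955 + 5 = 5.3845.
M₂ = 3.28 − 8.3328 + 5 = -0.0528.
L₁/L₂ = 10^(0.4(M₂ − M₁)) = 10^(0.4 × (-5.4373)) = 10^(-2.17492) = 0.0066847.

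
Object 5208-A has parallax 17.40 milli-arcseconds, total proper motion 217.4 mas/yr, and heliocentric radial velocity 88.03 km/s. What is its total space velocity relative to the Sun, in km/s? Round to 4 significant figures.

106.1 km/s

d = 1/p = 1/0.01740″ = 57.471 pc.
μ = 217.4 mas/yr = 0.2174 ″/yr.
v_t = 4.740 μ d = 4.740 × 0.2174 × 57.471 = 59.222 km/s.
v = √(v_r² + v_t²) = √(88.03² + 59.222²) = √11256.5 = 106.1 km/s.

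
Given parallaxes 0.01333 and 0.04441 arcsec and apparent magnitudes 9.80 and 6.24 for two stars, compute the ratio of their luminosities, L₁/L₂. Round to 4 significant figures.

L₁/L₂ = 0.4181

d₁ = 1/p₁ = 1/0.01333″ = 75.019 pc; d₂ = 1/p₂ = 1/0.04441″ = 22.517 pc.
M₁ = m₁ − 5 log₁₀ d₁ + 5 = 9.80 − 9.3759 + 5 = 5.4241.
M₂ = 6.24 − 6.7626 + 5 = 4.4774.
L₁/L₂ = 10^(0.4(M₂ − M₁)) = 10^(0.4 × (-0.9467)) = 10^(-0.37868) = 0.41814.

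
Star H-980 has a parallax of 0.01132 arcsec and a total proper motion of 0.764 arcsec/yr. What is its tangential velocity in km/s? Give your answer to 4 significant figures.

319.9 km/s

d = 1/p = 1/0.01132″ = 88.339 pc.
v_t = 4.74 × μ × d = 4.74 × 0.764 × 88.339 = 319.91 km/s.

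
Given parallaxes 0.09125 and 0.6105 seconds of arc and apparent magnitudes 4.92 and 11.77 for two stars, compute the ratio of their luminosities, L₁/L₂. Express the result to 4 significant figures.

L₁/L₂ = 24600

d₁ = 1/p₁ = 1/0.09125″ = 10.959 pc; d₂ = 1/p₂ = 1/0.6105″ = 1.638 pc.
M₁ = m₁ − 5 log₁₀ d₁ + 5 = 4.92 − 5.1989 + 5 = 4.7211.
M₂ = 11.77 − 1.0716 + 5 = 15.6984.
L₁/L₂ = 10^(0.4(M₂ − M₁)) = 10^(0.4 × 10.9773) = 10^4.39092 = 24599.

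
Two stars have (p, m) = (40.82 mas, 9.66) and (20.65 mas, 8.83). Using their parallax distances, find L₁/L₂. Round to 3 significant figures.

L₁/L₂ = 0.119

d₁ = 1/p₁ = 1/0.04082″ = 24.498 pc; d₂ = 1/p₂ = 1/0.02065″ = 48.426 pc.
M₁ = m₁ − 5 log₁₀ d₁ + 5 = 9.66 − 6.9457 + 5 = 7.7143.
M₂ = 8.83 − 8.4254 + 5 = 5.4046.
L₁/L₂ = 10^(0.4(M₂ − M₁)) = 10^(0.4 × (-2.3097)) = 10^(-0.92388) = 0.11916.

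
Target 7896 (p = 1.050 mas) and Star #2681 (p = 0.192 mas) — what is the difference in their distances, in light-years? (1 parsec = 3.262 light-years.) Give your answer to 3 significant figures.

13900 ly

d_A = 1/0.001050″ = 952.38 pc; d_B = 1/0.0001920″ = 5208.3 pc.
|d_B − d_A| = |5208.3 − 952.38| = 4255.9 pc = 4255.9 × 3.262 ly = 13883 ly.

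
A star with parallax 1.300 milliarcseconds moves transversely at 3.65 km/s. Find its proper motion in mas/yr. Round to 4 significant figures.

1.001 mas/yr

d = 1/p = 1/0.001300″ = 769.23 pc.
μ = v_t / (4.74 d) = 3.65 / (4.74 × 769.23) = 3.65 / 3646.2 = 0.001001 ″/yr = 1.001 mas/yr.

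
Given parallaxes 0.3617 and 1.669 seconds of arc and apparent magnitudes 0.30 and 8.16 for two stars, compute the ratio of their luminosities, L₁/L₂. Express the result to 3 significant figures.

d₁ = 1/p₁ = 1/0.3617″ = 2.7647 pc; d₂ = 1/p₂ = 1/1.669″ = 0.59916 pc.
M₁ = m₁ − 5 log₁₀ d₁ + 5 = 0.30 − 2.2082 + 5 = 3.0918.
M₂ = 8.16 − (-1.1123) + 5 = 14.2723.
L₁/L₂ = 10^(0.4(M₂ − M₁)) = 10^(0.4 × 11.1805) = 10^4.47220 = 29662.

L₁/L₂ = 29700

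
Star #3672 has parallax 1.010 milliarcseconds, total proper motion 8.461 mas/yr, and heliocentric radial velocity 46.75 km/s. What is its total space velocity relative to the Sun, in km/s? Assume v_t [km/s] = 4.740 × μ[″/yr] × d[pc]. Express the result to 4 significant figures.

61.34 km/s

d = 1/p = 1/0.001010″ = 990.1 pc.
μ = 8.461 mas/yr = 0.008461 ″/yr.
v_t = 4.740 μ d = 4.740 × 0.008461 × 990.1 = 39.708 km/s.
v = √(v_r² + v_t²) = √(46.75² + 39.708²) = √3762.29 = 61.338 km/s.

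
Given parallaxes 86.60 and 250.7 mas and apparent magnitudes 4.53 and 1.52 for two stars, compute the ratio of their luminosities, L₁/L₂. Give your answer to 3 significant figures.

d₁ = 1/p₁ = 1/0.08660″ = 11.547 pc; d₂ = 1/p₂ = 1/0.2507″ = 3.9888 pc.
M₁ = m₁ − 5 log₁₀ d₁ + 5 = 4.53 − 5.3123 + 5 = 4.2177.
M₂ = 1.52 − 3.0042 + 5 = 3.5158.
L₁/L₂ = 10^(0.4(M₂ − M₁)) = 10^(0.4 × (-0.7019)) = 10^(-0.28076) = 0.52389.

L₁/L₂ = 0.524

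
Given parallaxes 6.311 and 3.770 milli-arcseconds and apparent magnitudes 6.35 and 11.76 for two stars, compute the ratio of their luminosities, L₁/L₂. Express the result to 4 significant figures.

d₁ = 1/p₁ = 1/0.006311″ = 158.45 pc; d₂ = 1/p₂ = 1/0.003770″ = 265.25 pc.
M₁ = m₁ − 5 log₁₀ d₁ + 5 = 6.35 − 10.9995 + 5 = 0.3505.
M₂ = 11.76 − 12.1183 + 5 = 4.6417.
L₁/L₂ = 10^(0.4(M₂ − M₁)) = 10^(0.4 × 4.2912) = 10^1.71648 = 52.057.

L₁/L₂ = 52.06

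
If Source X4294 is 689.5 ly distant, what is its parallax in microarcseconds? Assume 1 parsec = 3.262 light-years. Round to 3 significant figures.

4730 μas

d = 689.5 ly ÷ 3.262 = 211.37 pc.
p = 1/d = 1/211.37 = 0.004731 arcsec.
= 0.004731 × 10⁶ = 4731 μas.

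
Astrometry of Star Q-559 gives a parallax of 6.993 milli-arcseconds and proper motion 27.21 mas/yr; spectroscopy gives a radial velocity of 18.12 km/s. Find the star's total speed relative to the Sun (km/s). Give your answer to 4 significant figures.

25.86 km/s

d = 1/p = 1/0.006993″ = 143 pc.
μ = 27.21 mas/yr = 0.02721 ″/yr.
v_t = 4.740 μ d = 4.740 × 0.02721 × 143 = 18.443 km/s.
v = √(v_r² + v_t²) = √(18.12² + 18.443²) = √668.479 = 25.855 km/s.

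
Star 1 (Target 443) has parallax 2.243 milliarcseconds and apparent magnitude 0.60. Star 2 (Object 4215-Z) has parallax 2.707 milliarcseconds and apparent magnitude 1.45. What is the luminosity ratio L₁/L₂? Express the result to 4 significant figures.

d₁ = 1/p₁ = 1/0.002243″ = 445.83 pc; d₂ = 1/p₂ = 1/0.002707″ = 369.41 pc.
M₁ = m₁ − 5 log₁₀ d₁ + 5 = 0.60 − 13.2458 + 5 = -7.6458.
M₂ = 1.45 − 12.8375 + 5 = -6.3875.
L₁/L₂ = 10^(0.4(M₂ − M₁)) = 10^(0.4 × 1.2583) = 10^0.50332 = 3.1865.

L₁/L₂ = 3.187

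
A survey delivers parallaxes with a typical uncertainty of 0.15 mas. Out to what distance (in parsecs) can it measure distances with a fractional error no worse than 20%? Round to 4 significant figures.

1333 pc

σ_d/d = σ_p/p, so the condition is σ_p/p ≤ 0.20, i.e. p ≥ σ_p/0.20.
p_min = 0.15/0.20 = 0.75 mas = 0.00075 arcsec.
d_max = 1/p_min = 1/0.00075 = 1333.3 pc.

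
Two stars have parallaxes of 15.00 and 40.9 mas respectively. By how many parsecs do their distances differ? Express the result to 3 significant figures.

42.2 pc

d_A = 1/0.01500″ = 66.667 pc; d_B = 1/0.04090″ = 24.45 pc.
|d_B − d_A| = |24.45 − 66.667| = 42.217 pc.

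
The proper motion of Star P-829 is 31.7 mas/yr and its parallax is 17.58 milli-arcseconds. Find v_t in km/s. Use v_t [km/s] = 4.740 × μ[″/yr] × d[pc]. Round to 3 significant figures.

8.55 km/s

d = 1/p = 1/0.01758″ = 56.883 pc.
μ = 31.7 mas/yr = 0.0317 ″/yr.
v_t = 4.74 × μ × d = 4.74 × 0.0317 × 56.883 = 8.5471 km/s.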